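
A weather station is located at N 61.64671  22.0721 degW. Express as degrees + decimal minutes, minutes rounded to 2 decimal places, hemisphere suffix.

61° 38.80′ N, 22° 4.33′ W

Lat: fractional part 0.646710 → 38.8026 minutes
λ: 22° + 0.072100 × 60 = 22° 4.3260′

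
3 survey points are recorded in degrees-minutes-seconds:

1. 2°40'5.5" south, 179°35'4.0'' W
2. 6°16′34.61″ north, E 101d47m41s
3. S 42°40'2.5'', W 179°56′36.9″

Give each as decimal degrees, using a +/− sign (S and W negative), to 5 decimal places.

1. -2.66819, -179.58444
2. 6.27628, 101.79472
3. -42.66736, -179.94358

Point 1:
  Latitude: 2 + 40/60 + 5.5/3600 = 2.668194
  S → negative
  Longitude: 35′ + 4″ = 35.06667′; 179 + 35.06667/60 = 179.584444
  W ⇒ negate
Point 2:
  Lat: 16′ + 34.61″ = 16.57683′; 6 + 16.57683/60 = 6.276281
  N → positive
  Longitude: 47′ + 41″ = 47.68333′; 101 + 47.68333/60 = 101.794722
  E → positive
Point 3:
  φ: 40′ + 2.5″ = 40.04167′; 42 + 40.04167/60 = 42.667361
  S ⇒ negate
  Lon: 179 + 56/60 + 36.9/3600 = 179.943583
  W ⇒ negate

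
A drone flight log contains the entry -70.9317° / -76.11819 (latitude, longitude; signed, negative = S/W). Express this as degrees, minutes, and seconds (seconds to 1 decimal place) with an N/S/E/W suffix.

70°55′54.1″ S, 76°07′5.5″ W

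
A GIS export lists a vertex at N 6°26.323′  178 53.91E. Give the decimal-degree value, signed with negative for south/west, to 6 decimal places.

Lat: 6 + 26.323/60 = 6.4387167
N → positive
Longitude: 53.91′ = 0.898500°; total 178.8985000
E ⇒ keep positive

6.438717, 178.898500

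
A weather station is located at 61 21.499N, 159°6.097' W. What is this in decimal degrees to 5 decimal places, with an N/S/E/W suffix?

Lat: 61 + 21.499/60 = 61.358317
Longitude: 159 + 6.097/60 = 159.101617

61.35832° N, 159.10162° W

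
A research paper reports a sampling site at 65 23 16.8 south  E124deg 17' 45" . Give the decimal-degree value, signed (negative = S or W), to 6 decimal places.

-65.388000, 124.295833

Lat: 65 + 23/60 + 16.8/3600 = 65.3880000
S → negative
λ: 124 + 17/60 + 45/3600 = 124.2958333
E ⇒ keep positive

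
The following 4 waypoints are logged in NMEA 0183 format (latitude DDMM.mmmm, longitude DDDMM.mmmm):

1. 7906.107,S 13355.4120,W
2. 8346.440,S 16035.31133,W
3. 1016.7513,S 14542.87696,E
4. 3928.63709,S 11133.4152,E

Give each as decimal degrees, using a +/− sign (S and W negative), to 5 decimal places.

1. -79.10178, -133.92353
2. -83.77400, -160.58852
3. -10.27919, 145.71462
4. -39.47728, 111.55692

Point 1:
  φ: degrees = first 2 digits = 79, minutes = 6.107; 79 + 6.107/60 = 79.101783
  hemisphere S, so the sign is −
  Longitude: degrees = first 3 digits = 133, minutes = 55.412; 133 + 55.412/60 = 133.923533
  W ⇒ negate
Point 2:
  Lat: degrees = first 2 digits = 83, minutes = 46.44; 83 + 46.44/60 = 83.774000
  hemisphere S, so the sign is −
  λ: split at 3 digits → 160° and 35.31133′; 160 + 35.31133/60 = 160.588522
  hemisphere W, so the sign is −
Point 3:
  φ: degrees = first 2 digits = 10, minutes = 16.7513; 10 + 16.7513/60 = 10.279188
  S ⇒ negate
  Longitude: split at 3 digits → 145° and 42.87696′; 145 + 42.87696/60 = 145.714616
  E ⇒ keep positive
Point 4:
  Latitude: degrees = first 2 digits = 39, minutes = 28.63709; 39 + 28.63709/60 = 39.477285
  S ⇒ negate
  Longitude: split at 3 digits → 111° and 33.4152′; 111 + 33.4152/60 = 111.556920
  E ⇒ keep positive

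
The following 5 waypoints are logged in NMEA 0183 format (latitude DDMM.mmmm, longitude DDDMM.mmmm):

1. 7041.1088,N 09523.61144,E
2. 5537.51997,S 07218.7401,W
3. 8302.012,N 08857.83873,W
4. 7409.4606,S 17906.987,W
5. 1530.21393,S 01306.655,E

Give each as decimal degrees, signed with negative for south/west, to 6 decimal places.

1. 70.685147, 95.393524
2. -55.625333, -72.312335
3. 83.033533, -88.963979
4. -74.157677, -179.116450
5. -15.503566, 13.110917

Point 1:
  Latitude: degrees = first 2 digits = 70, minutes = 41.1088; 70 + 41.1088/60 = 70.6851467
  N → positive
  Lon: degrees = first 3 digits = 95, minutes = 23.61144; 95 + 23.61144/60 = 95.3935240
  E → positive
Point 2:
  Latitude: split at 2 digits → 55° and 37.51997′; 55 + 37.51997/60 = 55.6253328
  S ⇒ negate
  Lon: degrees = first 3 digits = 72, minutes = 18.7401; 72 + 18.7401/60 = 72.3123350
  W ⇒ negate
Point 3:
  Latitude: degrees = first 2 digits = 83, minutes = 2.012; 83 + 2.012/60 = 83.0335333
  N → positive
  Lon: degrees = first 3 digits = 88, minutes = 57.83873; 88 + 57.83873/60 = 88.9639788
  W ⇒ negate
Point 4:
  φ: degrees = first 2 digits = 74, minutes = 9.4606; 74 + 9.4606/60 = 74.1576767
  hemisphere S, so the sign is −
  Longitude: degrees = first 3 digits = 179, minutes = 6.987; 179 + 6.987/60 = 179.1164500
  W ⇒ negate
Point 5:
  Lat: degrees = first 2 digits = 15, minutes = 30.21393; 15 + 30.21393/60 = 15.5035655
  hemisphere S, so the sign is −
  Lon: degrees = first 3 digits = 13, minutes = 6.655; 13 + 6.655/60 = 13.1109167
  E → positive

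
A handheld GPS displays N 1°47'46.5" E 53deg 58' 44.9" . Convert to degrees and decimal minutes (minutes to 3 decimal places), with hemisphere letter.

1° 47.775′ N, 53° 58.748′ E

φ: seconds/60 = 0.77500; minutes = 47 + 0.77500 = 47.77500
λ: 58 + 44.9/60 = 58.74833′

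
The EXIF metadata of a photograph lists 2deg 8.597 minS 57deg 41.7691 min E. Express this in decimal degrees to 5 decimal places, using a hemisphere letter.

Lat: 8.597′ = 0.143283°; total 2.143283
λ: 41.7691′ = 0.696152°; total 57.696152

2.14328° S, 57.69615° E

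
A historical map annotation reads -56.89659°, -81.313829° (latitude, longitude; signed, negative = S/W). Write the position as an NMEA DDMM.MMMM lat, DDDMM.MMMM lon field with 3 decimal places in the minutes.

5653.795,S / 08118.830,W

Latitude is negative → S; |value| = 56.896590
Latitude: minutes = (56.896590 − 56) × 60 = 53.79540
Longitude is negative → W; |value| = 81.313829
Longitude: 81° + 0.313829 × 60 = 81° 18.82974′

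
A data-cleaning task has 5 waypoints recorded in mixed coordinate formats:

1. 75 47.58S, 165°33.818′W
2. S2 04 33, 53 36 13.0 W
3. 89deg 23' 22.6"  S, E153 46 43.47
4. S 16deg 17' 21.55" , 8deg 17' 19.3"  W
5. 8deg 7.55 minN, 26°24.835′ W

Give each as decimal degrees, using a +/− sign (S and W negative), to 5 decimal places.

Point 1:
  φ: 75 + 47.58/60 = 75.793000
  S ⇒ negate
  Lon: 165 + 33.818/60 = 165.563633
  W ⇒ negate
Point 2:
  Latitude: 2° + 4/60 + 33/3600 = 2 + 0.066667 + 0.009167 = 2.075833
  S → negative
  λ: 53 + 36/60 + 13/3600 = 53.603611
  W ⇒ negate
Point 3:
  Latitude: 23′ + 22.6″ = 23.37667′; 89 + 23.37667/60 = 89.389611
  hemisphere S, so the sign is −
  λ: 153° + 46/60 + 43.47/3600 = 153 + 0.766667 + 0.012075 = 153.778742
  E ⇒ keep positive
Point 4:
  Latitude: 16 + 17/60 + 21.55/3600 = 16.289319
  S → negative
  Longitude: 8° + 17/60 + 19.3/3600 = 8 + 0.283333 + 0.005361 = 8.288694
  hemisphere W, so the sign is −
Point 5:
  Lat: 8 + 7.55/60 = 8.125833
  N → positive
  λ: 26 + 24.835/60 = 26.413917
  W → negative

1. -75.79300, -165.56363
2. -2.07583, -53.60361
3. -89.38961, 153.77874
4. -16.28932, -8.28869
5. 8.12583, -26.41392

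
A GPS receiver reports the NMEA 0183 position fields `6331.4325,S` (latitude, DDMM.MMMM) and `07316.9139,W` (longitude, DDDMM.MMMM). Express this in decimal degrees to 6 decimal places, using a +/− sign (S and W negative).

-63.523875, -73.281898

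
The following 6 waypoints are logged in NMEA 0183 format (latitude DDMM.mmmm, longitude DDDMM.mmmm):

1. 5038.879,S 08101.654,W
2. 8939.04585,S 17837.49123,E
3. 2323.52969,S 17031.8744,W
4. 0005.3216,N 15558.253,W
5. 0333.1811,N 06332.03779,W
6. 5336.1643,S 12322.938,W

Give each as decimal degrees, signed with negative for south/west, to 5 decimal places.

1. -50.64798, -81.02757
2. -89.65076, 178.62485
3. -23.39216, -170.53124
4. 0.08869, -155.97088
5. 3.55302, -63.53396
6. -53.60274, -123.38230

Point 1:
  Lat: split at 2 digits → 50° and 38.879′; 50 + 38.879/60 = 50.647983
  S ⇒ negate
  Lon: degrees = first 3 digits = 81, minutes = 1.654; 81 + 1.654/60 = 81.027567
  W → negative
Point 2:
  Lat: degrees = first 2 digits = 89, minutes = 39.04585; 89 + 39.04585/60 = 89.650764
  S → negative
  λ: degrees = first 3 digits = 178, minutes = 37.49123; 178 + 37.49123/60 = 178.624854
  E ⇒ keep positive
Point 3:
  φ: degrees = first 2 digits = 23, minutes = 23.52969; 23 + 23.52969/60 = 23.392162
  hemisphere S, so the sign is −
  Lon: degrees = first 3 digits = 170, minutes = 31.8744; 170 + 31.8744/60 = 170.531240
  hemisphere W, so the sign is −
Point 4:
  Latitude: degrees = first 2 digits = 0, minutes = 5.3216; 0 + 5.3216/60 = 0.088693
  N → positive
  Longitude: split at 3 digits → 155° and 58.253′; 155 + 58.253/60 = 155.970883
  hemisphere W, so the sign is −
Point 5:
  Lat: degrees = first 2 digits = 3, minutes = 33.1811; 3 + 33.1811/60 = 3.553018
  N → positive
  Longitude: degrees = first 3 digits = 63, minutes = 32.03779; 63 + 32.03779/60 = 63.533963
  W ⇒ negate
Point 6:
  φ: degrees = first 2 digits = 53, minutes = 36.1643; 53 + 36.1643/60 = 53.602738
  S → negative
  Longitude: degrees = first 3 digits = 123, minutes = 22.938; 123 + 22.938/60 = 123.382300
  W → negative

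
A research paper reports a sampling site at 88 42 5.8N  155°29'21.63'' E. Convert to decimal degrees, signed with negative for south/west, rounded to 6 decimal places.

φ: 88 + 42/60 + 5.8/3600 = 88.7016111
N ⇒ keep positive
Lon: 155 + 29/60 + 21.63/3600 = 155.4893417
E ⇒ keep positive

88.701611, 155.489342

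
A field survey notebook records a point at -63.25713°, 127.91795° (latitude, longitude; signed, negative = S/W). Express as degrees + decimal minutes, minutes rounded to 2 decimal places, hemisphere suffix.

63° 15.43′ S, 127° 55.08′ E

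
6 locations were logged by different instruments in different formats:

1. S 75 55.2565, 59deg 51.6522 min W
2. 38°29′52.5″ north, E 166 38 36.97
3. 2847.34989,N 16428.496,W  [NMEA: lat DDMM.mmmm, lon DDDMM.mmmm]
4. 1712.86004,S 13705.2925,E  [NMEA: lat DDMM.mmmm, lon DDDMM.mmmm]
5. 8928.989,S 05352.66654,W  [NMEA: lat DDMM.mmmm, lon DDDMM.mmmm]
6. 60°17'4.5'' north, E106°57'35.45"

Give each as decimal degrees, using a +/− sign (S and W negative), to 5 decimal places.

Point 1:
  Lat: 75 + 55.2565/60 = 75.920942
  hemisphere S, so the sign is −
  Longitude: 51.6522′ = 0.860870°; total 59.860870
  hemisphere W, so the sign is −
Point 2:
  φ: 29′ + 52.5″ = 29.87500′; 38 + 29.87500/60 = 38.497917
  N → positive
  Longitude: 166 + 38/60 + 36.97/3600 = 166.643603
  E ⇒ keep positive
Point 3:
  Lat: split at 2 digits → 28° and 47.34989′; 28 + 47.34989/60 = 28.789165
  N ⇒ keep positive
  Lon: split at 3 digits → 164° and 28.496′; 164 + 28.496/60 = 164.474933
  W ⇒ negate
Point 4:
  Lat: degrees = first 2 digits = 17, minutes = 12.86004; 17 + 12.86004/60 = 17.214334
  S → negative
  Lon: split at 3 digits → 137° and 5.2925′; 137 + 5.2925/60 = 137.088208
  E → positive
Point 5:
  Latitude: split at 2 digits → 89° and 28.989′; 89 + 28.989/60 = 89.483150
  S → negative
  λ: degrees = first 3 digits = 53, minutes = 52.66654; 53 + 52.66654/60 = 53.877776
  W ⇒ negate
Point 6:
  Lat: 17′ + 4.5″ = 17.07500′; 60 + 17.07500/60 = 60.284583
  N → positive
  Longitude: 57′ + 35.45″ = 57.59083′; 106 + 57.59083/60 = 106.959847
  E ⇒ keep positive

1. -75.92094, -59.86087
2. 38.49792, 166.64360
3. 28.78916, -164.47493
4. -17.21433, 137.08821
5. -89.48315, -53.87778
6. 60.28458, 106.95985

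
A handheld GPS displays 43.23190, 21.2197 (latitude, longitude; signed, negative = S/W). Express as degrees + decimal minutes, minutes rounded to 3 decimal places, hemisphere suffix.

Latitude: fractional part 0.231900 → 13.91400 minutes
λ: fractional part 0.219700 → 13.18200 minutes

43° 13.914′ N, 21° 13.182′ E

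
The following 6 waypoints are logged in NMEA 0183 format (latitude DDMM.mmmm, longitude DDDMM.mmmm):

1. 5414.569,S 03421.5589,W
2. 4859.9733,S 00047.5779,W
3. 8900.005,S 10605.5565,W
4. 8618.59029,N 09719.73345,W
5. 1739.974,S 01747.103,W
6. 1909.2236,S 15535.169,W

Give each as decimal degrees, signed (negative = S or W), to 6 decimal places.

1. -54.242817, -34.359315
2. -48.999555, -0.792965
3. -89.000083, -106.092608
4. 86.309838, -97.328891
5. -17.666233, -17.785050
6. -19.153727, -155.586150

Point 1:
  Latitude: split at 2 digits → 54° and 14.569′; 54 + 14.569/60 = 54.2428167
  S → negative
  Lon: split at 3 digits → 034° and 21.5589′; 34 + 21.5589/60 = 34.3593150
  hemisphere W, so the sign is −
Point 2:
  Latitude: degrees = first 2 digits = 48, minutes = 59.9733; 48 + 59.9733/60 = 48.9995550
  hemisphere S, so the sign is −
  λ: split at 3 digits → 000° and 47.5779′; 0 + 47.5779/60 = 0.7929650
  hemisphere W, so the sign is −
Point 3:
  Latitude: degrees = first 2 digits = 89, minutes = 0.005; 89 + 0.005/60 = 89.0000833
  hemisphere S, so the sign is −
  λ: split at 3 digits → 106° and 5.5565′; 106 + 5.5565/60 = 106.0926083
  W → negative
Point 4:
  Latitude: degrees = first 2 digits = 86, minutes = 18.59029; 86 + 18.59029/60 = 86.3098382
  N ⇒ keep positive
  λ: split at 3 digits → 097° and 19.73345′; 97 + 19.73345/60 = 97.3288908
  W → negative
Point 5:
  φ: degrees = first 2 digits = 17, minutes = 39.974; 17 + 39.974/60 = 17.6662333
  S ⇒ negate
  λ: split at 3 digits → 017° and 47.103′; 17 + 47.103/60 = 17.7850500
  hemisphere W, so the sign is −
Point 6:
  Lat: split at 2 digits → 19° and 9.2236′; 19 + 9.2236/60 = 19.1537267
  S → negative
  Lon: split at 3 digits → 155° and 35.169′; 155 + 35.169/60 = 155.5861500
  W ⇒ negate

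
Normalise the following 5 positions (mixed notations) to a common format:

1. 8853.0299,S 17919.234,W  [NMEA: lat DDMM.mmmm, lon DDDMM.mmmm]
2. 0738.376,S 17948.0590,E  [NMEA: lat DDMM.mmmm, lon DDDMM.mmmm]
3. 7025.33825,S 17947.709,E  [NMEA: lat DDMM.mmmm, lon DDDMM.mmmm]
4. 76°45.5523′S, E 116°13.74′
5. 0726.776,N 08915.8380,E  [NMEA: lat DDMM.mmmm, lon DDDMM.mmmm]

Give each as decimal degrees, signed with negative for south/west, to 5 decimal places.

Point 1:
  Latitude: degrees = first 2 digits = 88, minutes = 53.0299; 88 + 53.0299/60 = 88.883832
  S ⇒ negate
  Longitude: degrees = first 3 digits = 179, minutes = 19.234; 179 + 19.234/60 = 179.320567
  W → negative
Point 2:
  Lat: split at 2 digits → 07° and 38.376′; 7 + 38.376/60 = 7.639600
  S ⇒ negate
  Longitude: degrees = first 3 digits = 179, minutes = 48.059; 179 + 48.059/60 = 179.800983
  E ⇒ keep positive
Point 3:
  Latitude: degrees = first 2 digits = 70, minutes = 25.33825; 70 + 25.33825/60 = 70.422304
  hemisphere S, so the sign is −
  λ: split at 3 digits → 179° and 47.709′; 179 + 47.709/60 = 179.795150
  E ⇒ keep positive
Point 4:
  Latitude: 45.5523′ = 0.759205°; total 76.759205
  hemisphere S, so the sign is −
  Lon: 13.74′ = 0.229000°; total 116.229000
  E → positive
Point 5:
  φ: degrees = first 2 digits = 7, minutes = 26.776; 7 + 26.776/60 = 7.446267
  N → positive
  Lon: split at 3 digits → 089° and 15.838′; 89 + 15.838/60 = 89.263967
  E ⇒ keep positive

1. -88.88383, -179.32057
2. -7.63960, 179.80098
3. -70.42230, 179.79515
4. -76.75921, 116.22900
5. 7.44627, 89.26397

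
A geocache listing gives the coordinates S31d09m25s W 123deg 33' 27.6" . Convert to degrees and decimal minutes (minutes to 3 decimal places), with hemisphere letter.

Lat: seconds/60 = 0.41667; minutes = 9 + 0.41667 = 9.41667
λ: seconds/60 = 0.46000; minutes = 33 + 0.46000 = 33.46000

31° 9.417′ S, 123° 33.460′ W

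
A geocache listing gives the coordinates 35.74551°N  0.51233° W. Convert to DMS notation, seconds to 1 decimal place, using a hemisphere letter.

35°44′43.8″ N, 0°30′44.4″ W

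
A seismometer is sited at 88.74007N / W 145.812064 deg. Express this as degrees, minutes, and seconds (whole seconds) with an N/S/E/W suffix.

Latitude: 0.740070 × 60 = 44.40420′ → 44′, remainder × 60 = 24.25″
Lon: 0.812064° → 48.72384′; 0.72384 × 60 = 43.43″

88°44′24″ N, 145°48′43″ W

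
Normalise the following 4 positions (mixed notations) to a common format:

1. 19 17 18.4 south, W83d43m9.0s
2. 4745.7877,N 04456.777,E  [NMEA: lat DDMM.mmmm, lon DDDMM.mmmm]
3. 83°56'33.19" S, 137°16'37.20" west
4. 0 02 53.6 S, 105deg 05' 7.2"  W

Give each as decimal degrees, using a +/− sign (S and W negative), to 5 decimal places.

Point 1:
  Lat: 19 + 17/60 + 18.4/3600 = 19.288444
  hemisphere S, so the sign is −
  Lon: 43′ + 9″ = 43.15000′; 83 + 43.15000/60 = 83.719167
  W → negative
Point 2:
  Lat: split at 2 digits → 47° and 45.7877′; 47 + 45.7877/60 = 47.763128
  N → positive
  Lon: split at 3 digits → 044° and 56.777′; 44 + 56.777/60 = 44.946283
  E → positive
Point 3:
  Lat: 83 + 56/60 + 33.19/3600 = 83.942553
  hemisphere S, so the sign is −
  Lon: 137 + 16/60 + 37.2/3600 = 137.277000
  W ⇒ negate
Point 4:
  Lat: 0° + 2/60 + 53.6/3600 = 0 + 0.033333 + 0.014889 = 0.048222
  S → negative
  Lon: 105° + 5/60 + 7.2/3600 = 105 + 0.083333 + 0.002000 = 105.085333
  W ⇒ negate

1. -19.28844, -83.71917
2. 47.76313, 44.94628
3. -83.94255, -137.27700
4. -0.04822, -105.08533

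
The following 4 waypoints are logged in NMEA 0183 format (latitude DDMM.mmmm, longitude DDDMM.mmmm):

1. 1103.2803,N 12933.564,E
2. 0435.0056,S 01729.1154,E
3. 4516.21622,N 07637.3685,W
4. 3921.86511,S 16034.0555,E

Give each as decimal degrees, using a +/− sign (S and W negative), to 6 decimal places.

1. 11.054672, 129.559400
2. -4.583427, 17.485257
3. 45.270270, -76.622808
4. -39.364419, 160.567592

Point 1:
  Latitude: degrees = first 2 digits = 11, minutes = 3.2803; 11 + 3.2803/60 = 11.0546717
  N → positive
  Lon: split at 3 digits → 129° and 33.564′; 129 + 33.564/60 = 129.5594000
  E → positive
Point 2:
  Latitude: degrees = first 2 digits = 4, minutes = 35.0056; 4 + 35.0056/60 = 4.5834267
  hemisphere S, so the sign is −
  Lon: split at 3 digits → 017° and 29.1154′; 17 + 29.1154/60 = 17.4852567
  E → positive
Point 3:
  φ: degrees = first 2 digits = 45, minutes = 16.21622; 45 + 16.21622/60 = 45.2702703
  N ⇒ keep positive
  λ: degrees = first 3 digits = 76, minutes = 37.3685; 76 + 37.3685/60 = 76.6228083
  W → negative
Point 4:
  Latitude: split at 2 digits → 39° and 21.86511′; 39 + 21.86511/60 = 39.3644185
  S → negative
  Longitude: split at 3 digits → 160° and 34.0555′; 160 + 34.0555/60 = 160.5675917
  E → positive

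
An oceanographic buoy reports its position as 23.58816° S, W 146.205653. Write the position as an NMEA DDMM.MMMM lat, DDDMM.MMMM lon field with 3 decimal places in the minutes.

2335.290,S / 14612.339,W

φ: minutes = (23.588160 − 23) × 60 = 35.28960
Lon: 146° + 0.205653 × 60 = 146° 12.33918′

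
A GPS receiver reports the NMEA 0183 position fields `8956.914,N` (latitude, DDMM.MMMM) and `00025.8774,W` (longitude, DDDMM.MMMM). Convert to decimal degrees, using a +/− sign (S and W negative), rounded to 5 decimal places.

89.94857, -0.43129

Lat: degrees = first 2 digits = 89, minutes = 56.914; 89 + 56.914/60 = 89.948567
N ⇒ keep positive
Lon: degrees = first 3 digits = 0, minutes = 25.8774; 0 + 25.8774/60 = 0.431290
hemisphere W, so the sign is −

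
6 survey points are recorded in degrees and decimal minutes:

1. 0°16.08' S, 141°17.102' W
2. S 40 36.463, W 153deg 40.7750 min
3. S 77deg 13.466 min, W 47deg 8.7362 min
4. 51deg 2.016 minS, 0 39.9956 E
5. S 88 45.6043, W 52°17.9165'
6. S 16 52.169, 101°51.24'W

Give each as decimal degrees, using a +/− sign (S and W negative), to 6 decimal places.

Point 1:
  Latitude: 0 + 16.08/60 = 0.2680000
  S ⇒ negate
  λ: 141 + 17.102/60 = 141.2850333
  hemisphere W, so the sign is −
Point 2:
  Lat: 40 + 36.463/60 = 40.6077167
  S → negative
  Lon: 40.775′ = 0.679583°; total 153.6795833
  W → negative
Point 3:
  φ: 13.466′ = 0.224433°; total 77.2244333
  S ⇒ negate
  λ: 47 + 8.7362/60 = 47.1456033
  W → negative
Point 4:
  Lat: 51 + 2.016/60 = 51.0336000
  S → negative
  Longitude: 39.9956′ = 0.666593°; total 0.6665933
  E → positive
Point 5:
  Latitude: 88 + 45.6043/60 = 88.7600717
  S → negative
  Longitude: 52 + 17.9165/60 = 52.2986083
  W → negative
Point 6:
  φ: 52.169′ = 0.869483°; total 16.8694833
  S ⇒ negate
  Lon: 101 + 51.24/60 = 101.8540000
  hemisphere W, so the sign is −

1. -0.268000, -141.285033
2. -40.607717, -153.679583
3. -77.224433, -47.145603
4. -51.033600, 0.666593
5. -88.760072, -52.298608
6. -16.869483, -101.854000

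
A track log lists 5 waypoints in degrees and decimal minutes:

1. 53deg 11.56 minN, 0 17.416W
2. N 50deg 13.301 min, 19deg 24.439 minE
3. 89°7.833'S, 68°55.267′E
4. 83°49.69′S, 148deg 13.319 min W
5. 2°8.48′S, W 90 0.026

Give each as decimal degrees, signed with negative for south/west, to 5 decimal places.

1. 53.19267, -0.29027
2. 50.22168, 19.40732
3. -89.13055, 68.92112
4. -83.82817, -148.22198
5. -2.14133, -90.00043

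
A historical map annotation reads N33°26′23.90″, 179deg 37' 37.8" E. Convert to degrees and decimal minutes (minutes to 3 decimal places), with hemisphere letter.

φ: seconds/60 = 0.39833; minutes = 26 + 0.39833 = 26.39833
λ: seconds/60 = 0.63000; minutes = 37 + 0.63000 = 37.63000

33° 26.398′ N, 179° 37.630′ E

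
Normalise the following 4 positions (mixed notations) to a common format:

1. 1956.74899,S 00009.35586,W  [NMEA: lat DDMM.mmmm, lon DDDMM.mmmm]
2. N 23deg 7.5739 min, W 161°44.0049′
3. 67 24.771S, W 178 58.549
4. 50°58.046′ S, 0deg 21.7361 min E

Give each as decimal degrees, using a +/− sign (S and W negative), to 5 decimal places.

Point 1:
  Latitude: split at 2 digits → 19° and 56.74899′; 19 + 56.74899/60 = 19.945817
  S → negative
  λ: split at 3 digits → 000° and 9.35586′; 0 + 9.35586/60 = 0.155931
  hemisphere W, so the sign is −
Point 2:
  φ: 23 + 7.5739/60 = 23.126232
  N → positive
  λ: 44.0049′ = 0.733415°; total 161.733415
  W → negative
Point 3:
  Latitude: 24.771′ = 0.412850°; total 67.412850
  S → negative
  Longitude: 58.549′ = 0.975817°; total 178.975817
  W → negative
Point 4:
  Lat: 58.046′ = 0.967433°; total 50.967433
  S → negative
  Longitude: 21.7361′ = 0.362268°; total 0.362268
  E ⇒ keep positive

1. -19.94582, -0.15593
2. 23.12623, -161.73342
3. -67.41285, -178.97582
4. -50.96743, 0.36227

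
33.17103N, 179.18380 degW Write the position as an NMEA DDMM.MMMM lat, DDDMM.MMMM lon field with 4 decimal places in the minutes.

3310.2618,N / 17911.0280,W

φ: fractional part 0.171030 → 10.261800 minutes
λ: 179° + 0.183800 × 60 = 179° 11.028000′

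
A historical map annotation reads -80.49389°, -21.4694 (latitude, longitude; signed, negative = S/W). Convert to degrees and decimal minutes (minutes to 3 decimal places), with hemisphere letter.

80° 29.633′ S, 21° 28.164′ W

Latitude is negative → S; |value| = 80.493890
φ: minutes = (80.493890 − 80) × 60 = 29.63340
Longitude is negative → W; |value| = 21.469400
λ: minutes = (21.469400 − 21) × 60 = 28.16400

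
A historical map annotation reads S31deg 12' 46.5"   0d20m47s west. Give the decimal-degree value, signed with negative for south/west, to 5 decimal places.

φ: 31 + 12/60 + 46.5/3600 = 31.212917
hemisphere S, so the sign is −
Lon: 0 + 20/60 + 47/3600 = 0.346389
W → negative

-31.21292, -0.34639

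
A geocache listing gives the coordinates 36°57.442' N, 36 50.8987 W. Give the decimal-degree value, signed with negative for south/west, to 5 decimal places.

36.95737, -36.84831

Latitude: 57.442′ = 0.957367°; total 36.957367
N → positive
λ: 36 + 50.8987/60 = 36.848312
W ⇒ negate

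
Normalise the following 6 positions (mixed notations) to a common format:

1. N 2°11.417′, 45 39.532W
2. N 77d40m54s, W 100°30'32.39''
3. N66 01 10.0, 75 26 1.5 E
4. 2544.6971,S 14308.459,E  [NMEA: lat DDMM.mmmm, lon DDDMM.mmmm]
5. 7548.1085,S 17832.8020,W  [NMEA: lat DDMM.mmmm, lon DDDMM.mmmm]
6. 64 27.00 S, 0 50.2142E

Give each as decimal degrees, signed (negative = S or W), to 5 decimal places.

1. 2.19028, -45.65887
2. 77.68167, -100.50900
3. 66.01944, 75.43375
4. -25.74495, 143.14098
5. -75.80181, -178.54670
6. -64.45000, 0.83690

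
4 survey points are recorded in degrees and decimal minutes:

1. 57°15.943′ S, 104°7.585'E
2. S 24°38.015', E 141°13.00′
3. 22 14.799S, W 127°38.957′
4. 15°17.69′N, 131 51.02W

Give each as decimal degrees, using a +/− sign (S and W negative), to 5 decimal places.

Point 1:
  Latitude: 15.943′ = 0.265717°; total 57.265717
  S → negative
  λ: 104 + 7.585/60 = 104.126417
  E → positive
Point 2:
  Latitude: 38.015′ = 0.633583°; total 24.633583
  S → negative
  λ: 13′ = 0.216667°; total 141.216667
  E → positive
Point 3:
  φ: 14.799′ = 0.246650°; total 22.246650
  S → negative
  λ: 127 + 38.957/60 = 127.649283
  W → negative
Point 4:
  Lat: 15 + 17.69/60 = 15.294833
  N → positive
  Lon: 51.02′ = 0.850333°; total 131.850333
  W → negative

1. -57.26572, 104.12642
2. -24.63358, 141.21667
3. -22.24665, -127.64928
4. 15.29483, -131.85033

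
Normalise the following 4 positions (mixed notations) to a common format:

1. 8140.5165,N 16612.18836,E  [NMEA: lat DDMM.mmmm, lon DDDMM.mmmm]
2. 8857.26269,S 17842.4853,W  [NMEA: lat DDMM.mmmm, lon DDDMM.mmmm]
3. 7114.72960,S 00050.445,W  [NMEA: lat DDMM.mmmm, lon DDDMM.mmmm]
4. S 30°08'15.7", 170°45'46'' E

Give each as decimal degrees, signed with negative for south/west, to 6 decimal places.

1. 81.675275, 166.203139
2. -88.954378, -178.708088
3. -71.245493, -0.840750
4. -30.137694, 170.762778

Point 1:
  Lat: split at 2 digits → 81° and 40.5165′; 81 + 40.5165/60 = 81.6752750
  N ⇒ keep positive
  λ: degrees = first 3 digits = 166, minutes = 12.18836; 166 + 12.18836/60 = 166.2031393
  E → positive
Point 2:
  φ: degrees = first 2 digits = 88, minutes = 57.26269; 88 + 57.26269/60 = 88.9543782
  S ⇒ negate
  Lon: degrees = first 3 digits = 178, minutes = 42.4853; 178 + 42.4853/60 = 178.7080883
  W → negative
Point 3:
  φ: degrees = first 2 digits = 71, minutes = 14.7296; 71 + 14.7296/60 = 71.2454933
  S ⇒ negate
  Longitude: split at 3 digits → 000° and 50.445′; 0 + 50.445/60 = 0.8407500
  W → negative
Point 4:
  φ: 8′ + 15.7″ = 8.26167′; 30 + 8.26167/60 = 30.1376944
  S → negative
  λ: 45′ + 46″ = 45.76667′; 170 + 45.76667/60 = 170.7627778
  E ⇒ keep positive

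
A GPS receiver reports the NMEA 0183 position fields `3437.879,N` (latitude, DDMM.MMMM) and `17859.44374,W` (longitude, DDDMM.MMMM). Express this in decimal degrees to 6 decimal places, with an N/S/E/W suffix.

34.631317° N, 178.990729° W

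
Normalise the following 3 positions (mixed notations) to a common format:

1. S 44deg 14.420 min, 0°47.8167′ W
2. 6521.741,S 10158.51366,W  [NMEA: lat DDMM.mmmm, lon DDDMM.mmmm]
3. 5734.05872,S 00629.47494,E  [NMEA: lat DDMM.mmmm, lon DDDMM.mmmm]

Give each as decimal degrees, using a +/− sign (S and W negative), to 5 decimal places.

Point 1:
  Lat: 44 + 14.42/60 = 44.240333
  hemisphere S, so the sign is −
  Longitude: 47.8167′ = 0.796945°; total 0.796945
  hemisphere W, so the sign is −
Point 2:
  Lat: degrees = first 2 digits = 65, minutes = 21.741; 65 + 21.741/60 = 65.362350
  S ⇒ negate
  λ: split at 3 digits → 101° and 58.51366′; 101 + 58.51366/60 = 101.975228
  W ⇒ negate
Point 3:
  Latitude: degrees = first 2 digits = 57, minutes = 34.05872; 57 + 34.05872/60 = 57.567645
  S → negative
  Longitude: degrees = first 3 digits = 6, minutes = 29.47494; 6 + 29.47494/60 = 6.491249
  E ⇒ keep positive

1. -44.24033, -0.79695
2. -65.36235, -101.97523
3. -57.56765, 6.49125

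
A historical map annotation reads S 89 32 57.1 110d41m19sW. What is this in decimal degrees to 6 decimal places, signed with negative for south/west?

φ: 32′ + 57.1″ = 32.95167′; 89 + 32.95167/60 = 89.5491944
S → negative
Lon: 110 + 41/60 + 19/3600 = 110.6886111
W → negative

-89.549194, -110.688611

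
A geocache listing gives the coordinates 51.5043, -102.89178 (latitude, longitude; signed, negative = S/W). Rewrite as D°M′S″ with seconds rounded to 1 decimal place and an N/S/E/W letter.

51°30′15.5″ N, 102°53′30.4″ W

Latitude: 0.504300° → 30.25800′; 0.25800 × 60 = 15.480″
Longitude is negative → W; |value| = 102.891780
λ: 0.891780 × 60 = 53.50680′ → 53′, remainder × 60 = 30.408″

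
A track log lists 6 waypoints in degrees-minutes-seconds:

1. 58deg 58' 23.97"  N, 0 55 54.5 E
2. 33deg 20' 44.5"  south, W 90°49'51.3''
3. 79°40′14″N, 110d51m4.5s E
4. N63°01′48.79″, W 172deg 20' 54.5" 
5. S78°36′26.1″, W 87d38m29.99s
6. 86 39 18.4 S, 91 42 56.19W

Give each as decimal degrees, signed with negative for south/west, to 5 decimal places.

Point 1:
  Latitude: 58° + 58/60 + 23.97/3600 = 58 + 0.966667 + 0.006658 = 58.973325
  N ⇒ keep positive
  Longitude: 0 + 55/60 + 54.5/3600 = 0.931806
  E ⇒ keep positive
Point 2:
  φ: 20′ + 44.5″ = 20.74167′; 33 + 20.74167/60 = 33.345694
  S → negative
  λ: 49′ + 51.3″ = 49.85500′; 90 + 49.85500/60 = 90.830917
  hemisphere W, so the sign is −
Point 3:
  Latitude: 40′ + 14″ = 40.23333′; 79 + 40.23333/60 = 79.670556
  N → positive
  Longitude: 110 + 51/60 + 4.5/3600 = 110.851250
  E → positive
Point 4:
  Latitude: 63 + 1/60 + 48.79/3600 = 63.030219
  N ⇒ keep positive
  Lon: 20′ + 54.5″ = 20.90833′; 172 + 20.90833/60 = 172.348472
  hemisphere W, so the sign is −
Point 5:
  Latitude: 78° + 36/60 + 26.1/3600 = 78 + 0.600000 + 0.007250 = 78.607250
  hemisphere S, so the sign is −
  Longitude: 38′ + 29.99″ = 38.49983′; 87 + 38.49983/60 = 87.641664
  W → negative
Point 6:
  φ: 86° + 39/60 + 18.4/3600 = 86 + 0.650000 + 0.005111 = 86.655111
  hemisphere S, so the sign is −
  Longitude: 91 + 42/60 + 56.19/3600 = 91.715608
  W ⇒ negate

1. 58.97333, 0.93181
2. -33.34569, -90.83092
3. 79.67056, 110.85125
4. 63.03022, -172.34847
5. -78.60725, -87.64166
6. -86.65511, -91.71561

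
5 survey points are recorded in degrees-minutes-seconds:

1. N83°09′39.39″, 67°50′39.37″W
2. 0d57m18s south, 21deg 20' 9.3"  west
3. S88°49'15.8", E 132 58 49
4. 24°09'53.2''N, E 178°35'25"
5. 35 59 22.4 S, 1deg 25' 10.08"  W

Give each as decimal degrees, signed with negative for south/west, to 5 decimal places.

1. 83.16094, -67.84427
2. -0.95500, -21.33592
3. -88.82106, 132.98028
4. 24.16478, 178.59028
5. -35.98956, -1.41947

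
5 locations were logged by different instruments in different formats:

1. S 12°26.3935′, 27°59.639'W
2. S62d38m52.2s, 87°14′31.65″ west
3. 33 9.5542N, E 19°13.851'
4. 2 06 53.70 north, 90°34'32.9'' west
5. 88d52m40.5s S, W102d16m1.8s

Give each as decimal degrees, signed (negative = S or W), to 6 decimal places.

1. -12.439892, -27.993983
2. -62.647833, -87.242125
3. 33.159237, 19.230850
4. 2.114917, -90.575806
5. -88.877917, -102.267167

Point 1:
  φ: 26.3935′ = 0.439892°; total 12.4398917
  S ⇒ negate
  Lon: 27 + 59.639/60 = 27.9939833
  W → negative
Point 2:
  Lat: 62° + 38/60 + 52.2/3600 = 62 + 0.633333 + 0.014500 = 62.6478333
  S ⇒ negate
  Lon: 14′ + 31.65″ = 14.52750′; 87 + 14.52750/60 = 87.2421250
  W → negative
Point 3:
  φ: 9.5542′ = 0.159237°; total 33.1592367
  N → positive
  Longitude: 19 + 13.851/60 = 19.2308500
  E → positive
Point 4:
  φ: 2° + 6/60 + 53.7/3600 = 2 + 0.100000 + 0.014917 = 2.1149167
  N ⇒ keep positive
  Lon: 90° + 34/60 + 32.9/3600 = 90 + 0.566667 + 0.009139 = 90.5758056
  W → negative
Point 5:
  Latitude: 88 + 52/60 + 40.5/3600 = 88.8779167
  S → negative
  λ: 16′ + 1.8″ = 16.03000′; 102 + 16.03000/60 = 102.2671667
  hemisphere W, so the sign is −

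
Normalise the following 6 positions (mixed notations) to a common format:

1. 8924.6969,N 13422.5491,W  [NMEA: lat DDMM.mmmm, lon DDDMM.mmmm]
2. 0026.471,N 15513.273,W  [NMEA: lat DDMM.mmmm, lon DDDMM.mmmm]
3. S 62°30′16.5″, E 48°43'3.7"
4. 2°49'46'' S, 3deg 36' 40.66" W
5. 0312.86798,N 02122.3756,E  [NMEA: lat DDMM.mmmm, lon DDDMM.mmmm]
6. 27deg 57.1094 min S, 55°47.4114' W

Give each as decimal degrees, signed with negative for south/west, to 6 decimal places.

1. 89.411615, -134.375818
2. 0.441183, -155.221217
3. -62.504583, 48.717694
4. -2.829444, -3.611294
5. 3.214466, 21.372927
6. -27.951823, -55.790190

Point 1:
  Latitude: degrees = first 2 digits = 89, minutes = 24.6969; 89 + 24.6969/60 = 89.4116150
  N ⇒ keep positive
  Longitude: split at 3 digits → 134° and 22.5491′; 134 + 22.5491/60 = 134.3758183
  hemisphere W, so the sign is −
Point 2:
  Latitude: degrees = first 2 digits = 0, minutes = 26.471; 0 + 26.471/60 = 0.4411833
  N → positive
  Lon: split at 3 digits → 155° and 13.273′; 155 + 13.273/60 = 155.2212167
  hemisphere W, so the sign is −
Point 3:
  Latitude: 62° + 30/60 + 16.5/3600 = 62 + 0.500000 + 0.004583 = 62.5045833
  S → negative
  λ: 43′ + 3.7″ = 43.06167′; 48 + 43.06167/60 = 48.7176944
  E ⇒ keep positive
Point 4:
  φ: 2 + 49/60 + 46/3600 = 2.8294444
  hemisphere S, so the sign is −
  Lon: 3 + 36/60 + 40.66/3600 = 3.6112944
  hemisphere W, so the sign is −
Point 5:
  Lat: degrees = first 2 digits = 3, minutes = 12.86798; 3 + 12.86798/60 = 3.2144663
  N ⇒ keep positive
  Lon: split at 3 digits → 021° and 22.3756′; 21 + 22.3756/60 = 21.3729267
  E → positive
Point 6:
  Lat: 57.1094′ = 0.951823°; total 27.9518233
  hemisphere S, so the sign is −
  Longitude: 55 + 47.4114/60 = 55.7901900
  hemisphere W, so the sign is −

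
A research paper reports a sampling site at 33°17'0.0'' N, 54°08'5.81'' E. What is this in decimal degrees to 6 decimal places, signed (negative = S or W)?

33.283333, 54.134947

φ: 33° + 17/60 + 0/3600 = 33 + 0.283333 + 0.000000 = 33.2833333
N → positive
λ: 54 + 8/60 + 5.81/3600 = 54.1349472
E → positive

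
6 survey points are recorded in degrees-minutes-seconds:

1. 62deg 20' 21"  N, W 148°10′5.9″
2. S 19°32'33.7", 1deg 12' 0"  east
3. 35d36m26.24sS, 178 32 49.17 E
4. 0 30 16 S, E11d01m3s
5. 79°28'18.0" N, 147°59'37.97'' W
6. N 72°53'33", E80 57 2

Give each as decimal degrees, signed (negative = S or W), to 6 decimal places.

Point 1:
  Lat: 20′ + 21″ = 20.35000′; 62 + 20.35000/60 = 62.3391667
  N → positive
  Longitude: 148° + 10/60 + 5.9/3600 = 148 + 0.166667 + 0.001639 = 148.1683056
  hemisphere W, so the sign is −
Point 2:
  φ: 32′ + 33.7″ = 32.56167′; 19 + 32.56167/60 = 19.5426944
  hemisphere S, so the sign is −
  Lon: 1 + 12/60 + 0/3600 = 1.2000000
  E → positive
Point 3:
  Lat: 35° + 36/60 + 26.24/3600 = 35 + 0.600000 + 0.007289 = 35.6072889
  hemisphere S, so the sign is −
  Lon: 178 + 32/60 + 49.17/3600 = 178.5469917
  E → positive
Point 4:
  Lat: 0 + 30/60 + 16/3600 = 0.5044444
  S ⇒ negate
  Longitude: 11° + 1/60 + 3/3600 = 11 + 0.016667 + 0.000833 = 11.0175000
  E ⇒ keep positive
Point 5:
  Latitude: 79 + 28/60 + 18/3600 = 79.4716667
  N ⇒ keep positive
  Lon: 59′ + 37.97″ = 59.63283′; 147 + 59.63283/60 = 147.9938806
  W → negative
Point 6:
  Lat: 72° + 53/60 + 33/3600 = 72 + 0.883333 + 0.009167 = 72.8925000
  N ⇒ keep positive
  Longitude: 57′ + 2″ = 57.03333′; 80 + 57.03333/60 = 80.9505556
  E → positive

1. 62.339167, -148.168306
2. -19.542694, 1.200000
3. -35.607289, 178.546992
4. -0.504444, 11.017500
5. 79.471667, -147.993881
6. 72.892500, 80.950556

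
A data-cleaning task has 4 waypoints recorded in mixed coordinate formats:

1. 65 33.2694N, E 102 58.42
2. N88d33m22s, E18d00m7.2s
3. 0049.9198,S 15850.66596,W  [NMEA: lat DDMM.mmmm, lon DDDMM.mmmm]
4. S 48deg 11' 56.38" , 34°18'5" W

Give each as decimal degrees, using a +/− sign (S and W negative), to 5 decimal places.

1. 65.55449, 102.97367
2. 88.55611, 18.00200
3. -0.83200, -158.84443
4. -48.19899, -34.30139

Point 1:
  φ: 65 + 33.2694/60 = 65.554490
  N ⇒ keep positive
  Lon: 102 + 58.42/60 = 102.973667
  E ⇒ keep positive
Point 2:
  Latitude: 88 + 33/60 + 22/3600 = 88.556111
  N ⇒ keep positive
  Longitude: 18° + 0/60 + 7.2/3600 = 18 + 0.000000 + 0.002000 = 18.002000
  E → positive
Point 3:
  Latitude: degrees = first 2 digits = 0, minutes = 49.9198; 0 + 49.9198/60 = 0.831997
  S → negative
  Lon: degrees = first 3 digits = 158, minutes = 50.66596; 158 + 50.66596/60 = 158.844433
  hemisphere W, so the sign is −
Point 4:
  Lat: 48° + 11/60 + 56.38/3600 = 48 + 0.183333 + 0.015661 = 48.198994
  S → negative
  Longitude: 34 + 18/60 + 5/3600 = 34.301389
  hemisphere W, so the sign is −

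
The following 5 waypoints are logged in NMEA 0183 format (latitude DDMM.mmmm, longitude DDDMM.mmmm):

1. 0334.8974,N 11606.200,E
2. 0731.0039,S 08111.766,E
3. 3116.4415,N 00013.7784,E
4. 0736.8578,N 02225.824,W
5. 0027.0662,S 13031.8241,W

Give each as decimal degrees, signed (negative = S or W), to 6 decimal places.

1. 3.581623, 116.103333
2. -7.516732, 81.196100
3. 31.274025, 0.229640
4. 7.614297, -22.430400
5. -0.451103, -130.530402

Point 1:
  Latitude: split at 2 digits → 03° and 34.8974′; 3 + 34.8974/60 = 3.5816233
  N → positive
  Longitude: degrees = first 3 digits = 116, minutes = 6.2; 116 + 6.2/60 = 116.1033333
  E → positive
Point 2:
  Latitude: degrees = first 2 digits = 7, minutes = 31.0039; 7 + 31.0039/60 = 7.5167317
  hemisphere S, so the sign is −
  λ: split at 3 digits → 081° and 11.766′; 81 + 11.766/60 = 81.1961000
  E ⇒ keep positive
Point 3:
  Latitude: degrees = first 2 digits = 31, minutes = 16.4415; 31 + 16.4415/60 = 31.2740250
  N ⇒ keep positive
  λ: split at 3 digits → 000° and 13.7784′; 0 + 13.7784/60 = 0.2296400
  E ⇒ keep positive
Point 4:
  Lat: split at 2 digits → 07° and 36.8578′; 7 + 36.8578/60 = 7.6142967
  N ⇒ keep positive
  λ: degrees = first 3 digits = 22, minutes = 25.824; 22 + 25.824/60 = 22.4304000
  W ⇒ negate
Point 5:
  Latitude: degrees = first 2 digits = 0, minutes = 27.0662; 0 + 27.0662/60 = 0.4511033
  S ⇒ negate
  λ: degrees = first 3 digits = 130, minutes = 31.8241; 130 + 31.8241/60 = 130.5304017
  hemisphere W, so the sign is −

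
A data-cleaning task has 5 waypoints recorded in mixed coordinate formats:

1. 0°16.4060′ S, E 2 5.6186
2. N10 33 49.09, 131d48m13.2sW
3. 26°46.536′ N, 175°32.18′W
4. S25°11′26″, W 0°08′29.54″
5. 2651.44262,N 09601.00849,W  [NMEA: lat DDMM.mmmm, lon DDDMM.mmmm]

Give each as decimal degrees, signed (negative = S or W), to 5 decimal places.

Point 1:
  Latitude: 0 + 16.406/60 = 0.273433
  hemisphere S, so the sign is −
  λ: 2 + 5.6186/60 = 2.093643
  E ⇒ keep positive
Point 2:
  Lat: 10° + 33/60 + 49.09/3600 = 10 + 0.550000 + 0.013636 = 10.563636
  N → positive
  λ: 131° + 48/60 + 13.2/3600 = 131 + 0.800000 + 0.003667 = 131.803667
  W → negative
Point 3:
  Lat: 26 + 46.536/60 = 26.775600
  N ⇒ keep positive
  Longitude: 175 + 32.18/60 = 175.536333
  hemisphere W, so the sign is −
Point 4:
  φ: 11′ + 26″ = 11.43333′; 25 + 11.43333/60 = 25.190556
  S ⇒ negate
  Longitude: 8′ + 29.54″ = 8.49233′; 0 + 8.49233/60 = 0.141539
  W → negative
Point 5:
  Latitude: degrees = first 2 digits = 26, minutes = 51.44262; 26 + 51.44262/60 = 26.857377
  N → positive
  λ: split at 3 digits → 096° and 1.00849′; 96 + 1.00849/60 = 96.016808
  hemisphere W, so the sign is −

1. -0.27343, 2.09364
2. 10.56364, -131.80367
3. 26.77560, -175.53633
4. -25.19056, -0.14154
5. 26.85738, -96.01681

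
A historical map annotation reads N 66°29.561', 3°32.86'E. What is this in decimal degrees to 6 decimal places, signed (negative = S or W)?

66.492683, 3.547667

φ: 66 + 29.561/60 = 66.4926833
N ⇒ keep positive
Longitude: 32.86′ = 0.547667°; total 3.5476667
E → positive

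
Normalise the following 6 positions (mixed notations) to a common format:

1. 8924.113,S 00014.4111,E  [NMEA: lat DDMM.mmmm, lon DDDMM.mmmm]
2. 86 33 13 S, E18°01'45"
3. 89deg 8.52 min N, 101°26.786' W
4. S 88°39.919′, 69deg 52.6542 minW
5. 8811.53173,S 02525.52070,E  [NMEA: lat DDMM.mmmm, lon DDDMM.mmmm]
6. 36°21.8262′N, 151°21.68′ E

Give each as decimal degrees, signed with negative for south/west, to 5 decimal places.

Point 1:
  φ: split at 2 digits → 89° and 24.113′; 89 + 24.113/60 = 89.401883
  S ⇒ negate
  λ: degrees = first 3 digits = 0, minutes = 14.4111; 0 + 14.4111/60 = 0.240185
  E ⇒ keep positive
Point 2:
  φ: 86 + 33/60 + 13/3600 = 86.553611
  S → negative
  Longitude: 18° + 1/60 + 45/3600 = 18 + 0.016667 + 0.012500 = 18.029167
  E → positive
Point 3:
  Latitude: 8.52′ = 0.142000°; total 89.142000
  N → positive
  Longitude: 26.786′ = 0.446433°; total 101.446433
  hemisphere W, so the sign is −
Point 4:
  φ: 88 + 39.919/60 = 88.665317
  S ⇒ negate
  λ: 69 + 52.6542/60 = 69.877570
  W → negative
Point 5:
  Lat: split at 2 digits → 88° and 11.53173′; 88 + 11.53173/60 = 88.192196
  S → negative
  λ: split at 3 digits → 025° and 25.5207′; 25 + 25.5207/60 = 25.425345
  E ⇒ keep positive
Point 6:
  Lat: 36 + 21.8262/60 = 36.363770
  N → positive
  Longitude: 21.68′ = 0.361333°; total 151.361333
  E ⇒ keep positive

1. -89.40188, 0.24019
2. -86.55361, 18.02917
3. 89.14200, -101.44643
4. -88.66532, -69.87757
5. -88.19220, 25.42535
6. 36.36377, 151.36133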